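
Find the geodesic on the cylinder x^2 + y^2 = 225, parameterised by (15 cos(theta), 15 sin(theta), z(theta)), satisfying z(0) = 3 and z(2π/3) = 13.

Parameterise the cylinder of radius R = 15 as
    r(θ) = (15 cos θ, 15 sin θ, z(θ)).
The arc-length element is
    ds = sqrt(225 + (dz/dθ)^2) dθ,
so the Lagrangian is L = sqrt(225 + z'^2).
L depends on z' only, not on z or θ, so ∂L/∂z = 0 and
    ∂L/∂z' = z' / sqrt(225 + z'^2).
The Euler-Lagrange equation gives
    d/dθ( z' / sqrt(225 + z'^2) ) = 0,
so z' is constant. Integrating once:
    z(θ) = a θ + b,
a helix on the cylinder (a straight line when the cylinder is unrolled). The constants a, b are determined by the endpoint conditions.
With endpoint conditions z(0) = 3 and z(2π/3) = 13: from z(0) = b we get b = 3, and a·2π/3 + 3 = 13 gives a = 15/π, so
    z(θ) = (15/π) θ + 3.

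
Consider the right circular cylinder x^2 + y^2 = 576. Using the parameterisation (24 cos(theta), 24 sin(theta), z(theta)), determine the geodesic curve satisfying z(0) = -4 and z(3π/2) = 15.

Parameterise the cylinder of radius R = 24 as
    r(θ) = (24 cos θ, 24 sin θ, z(θ)).
The arc-length element is
    ds = sqrt(576 + (dz/dθ)^2) dθ,
so the Lagrangian is L = sqrt(576 + z'^2).
L depends on z' only, not on z or θ, so ∂L/∂z = 0 and
    ∂L/∂z' = z' / sqrt(576 + z'^2).
The Euler-Lagrange equation gives
    d/dθ( z' / sqrt(576 + z'^2) ) = 0,
so z' is constant. Integrating once:
    z(θ) = a θ + b,
a helix on the cylinder (a straight line when the cylinder is unrolled). The constants a, b are determined by the endpoint conditions.
With endpoint conditions z(0) = -4 and z(3π/2) = 15: from z(0) = b we get b = -4, and a·3π/2 + -4 = 15 gives a = 38/(3π), so
    z(θ) = (38/(3π)) θ − 4.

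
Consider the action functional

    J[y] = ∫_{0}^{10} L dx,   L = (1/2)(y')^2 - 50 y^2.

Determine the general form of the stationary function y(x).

The Lagrangian is L = (1/2)(y')^2 - 50 y^2.
∂L/∂y = -100y.
∂L/∂y' = y'.
The Euler-Lagrange equation d/dx(∂L/∂y') − ∂L/∂y = 0 becomes:
    y'' + 100 y = 0
General solution: y(x) = A sin(10x) + B cos(10x), where A and B are arbitrary constants fixed by the endpoint conditions.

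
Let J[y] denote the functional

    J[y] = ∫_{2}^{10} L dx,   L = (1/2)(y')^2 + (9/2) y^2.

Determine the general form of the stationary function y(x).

The Lagrangian is L = (1/2)(y')^2 + (9/2) y^2.
∂L/∂y = 9y.
∂L/∂y' = y'.
The Euler-Lagrange equation d/dx(∂L/∂y') − ∂L/∂y = 0 becomes:
    y'' - 9 y = 0
General solution: y(x) = A e^(3x) + B e^(-3x), where A and B are arbitrary constants fixed by the endpoint conditions.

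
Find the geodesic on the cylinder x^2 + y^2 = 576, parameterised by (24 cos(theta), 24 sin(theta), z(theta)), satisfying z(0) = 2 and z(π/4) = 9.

Parameterise the cylinder of radius R = 24 as
    r(θ) = (24 cos θ, 24 sin θ, z(θ)).
The arc-length element is
    ds = sqrt(576 + (dz/dθ)^2) dθ,
so the Lagrangian is L = sqrt(576 + z'^2).
L depends on z' only, not on z or θ, so ∂L/∂z = 0 and
    ∂L/∂z' = z' / sqrt(576 + z'^2).
The Euler-Lagrange equation gives
    d/dθ( z' / sqrt(576 + z'^2) ) = 0,
so z' is constant. Integrating once:
    z(θ) = a θ + b,
a helix on the cylinder (a straight line when the cylinder is unrolled). The constants a, b are determined by the endpoint conditions.
With endpoint conditions z(0) = 2 and z(π/4) = 9: from z(0) = b we get b = 2, and a·π/4 + 2 = 9 gives a = 28/π, so
    z(θ) = (28/π) θ + 2.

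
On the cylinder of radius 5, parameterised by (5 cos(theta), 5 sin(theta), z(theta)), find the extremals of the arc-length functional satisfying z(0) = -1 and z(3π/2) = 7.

Parameterise the cylinder of radius R = 5 as
    r(θ) = (5 cos θ, 5 sin θ, z(θ)).
The arc-length element is
    ds = sqrt(25 + (dz/dθ)^2) dθ,
so the Lagrangian is L = sqrt(25 + z'^2).
L depends on z' only, not on z or θ, so ∂L/∂z = 0 and
    ∂L/∂z' = z' / sqrt(25 + z'^2).
The Euler-Lagrange equation gives
    d/dθ( z' / sqrt(25 + z'^2) ) = 0,
so z' is constant. Integrating once:
    z(θ) = a θ + b,
a helix on the cylinder (a straight line when the cylinder is unrolled). The constants a, b are determined by the endpoint conditions.
With endpoint conditions z(0) = -1 and z(3π/2) = 7: from z(0) = b we get b = -1, and a·3π/2 + -1 = 7 gives a = 16/(3π), so
    z(θ) = (16/(3π)) θ − 1.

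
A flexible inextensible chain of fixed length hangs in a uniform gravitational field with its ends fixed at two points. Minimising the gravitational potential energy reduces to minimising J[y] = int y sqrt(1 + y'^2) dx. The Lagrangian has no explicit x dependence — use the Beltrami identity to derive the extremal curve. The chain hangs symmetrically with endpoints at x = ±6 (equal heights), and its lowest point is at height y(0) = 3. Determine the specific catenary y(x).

The Lagrangian L(y, y') = y sqrt(1 + y'^2) has no explicit x dependence, so the Beltrami identity applies:
    L − y' ∂L/∂y' = C.
Compute ∂L/∂y' = y · y' / sqrt(1 + y'^2). Then
    L − y' ∂L/∂y'
    = y sqrt(1 + y'^2) − y · y'^2 / sqrt(1 + y'^2)
    = y (1 + y'^2 − y'^2) / sqrt(1 + y'^2)
    = y / sqrt(1 + y'^2) = C.
Squaring gives y^2 = C^2 (1 + y'^2), i.e.
    y'^2 = y^2 / C^2 − 1.
Separating variables,
    dy / sqrt(y^2 − C^2) = dx / C,
and integrating gives arccosh(y / C) = (x − a)/C, so
    y(x) = C cosh((x − a)/C),
the catenary. The constants C and a are fixed by the two endpoint conditions (and, for the hanging-chain problem, the length constraint selects C).
Now fit the given data. The endpoints x = ±6 are symmetric at equal height, so the catenary is even about its minimum: a = 0 and y(x) = C cosh(x/C). The lowest point is y(0) = C cosh(0) = C, and we are told y(0) = 3, so C = 3. Therefore
    y(x) = 3 cosh(x/3),
and at the endpoints
    y(±6) = 3 cosh(6/3).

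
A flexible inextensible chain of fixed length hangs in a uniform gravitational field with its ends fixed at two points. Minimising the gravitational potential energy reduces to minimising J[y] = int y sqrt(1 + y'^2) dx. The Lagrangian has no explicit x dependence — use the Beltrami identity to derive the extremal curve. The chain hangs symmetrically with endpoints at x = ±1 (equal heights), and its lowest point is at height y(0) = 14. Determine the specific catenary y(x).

The Lagrangian L(y, y') = y sqrt(1 + y'^2) has no explicit x dependence, so the Beltrami identity applies:
    L − y' ∂L/∂y' = C.
Compute ∂L/∂y' = y · y' / sqrt(1 + y'^2). Then
    L − y' ∂L/∂y'
    = y sqrt(1 + y'^2) − y · y'^2 / sqrt(1 + y'^2)
    = y (1 + y'^2 − y'^2) / sqrt(1 + y'^2)
    = y / sqrt(1 + y'^2) = C.
Squaring gives y^2 = C^2 (1 + y'^2), i.e.
    y'^2 = y^2 / C^2 − 1.
Separating variables,
    dy / sqrt(y^2 − C^2) = dx / C,
and integrating gives arccosh(y / C) = (x − a)/C, so
    y(x) = C cosh((x − a)/C),
the catenary. The constants C and a are fixed by the two endpoint conditions (and, for the hanging-chain problem, the length constraint selects C).
Now fit the given data. The endpoints x = ±1 are symmetric at equal height, so the catenary is even about its minimum: a = 0 and y(x) = C cosh(x/C). The lowest point is y(0) = C cosh(0) = C, and we are told y(0) = 14, so C = 14. Therefore
    y(x) = 14 cosh(x/14),
and at the endpoints
    y(±1) = 14 cosh(1/14).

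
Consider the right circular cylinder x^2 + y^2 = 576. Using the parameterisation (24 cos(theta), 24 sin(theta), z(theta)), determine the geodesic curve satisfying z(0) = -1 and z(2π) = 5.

Parameterise the cylinder of radius R = 24 as
    r(θ) = (24 cos θ, 24 sin θ, z(θ)).
The arc-length element is
    ds = sqrt(576 + (dz/dθ)^2) dθ,
so the Lagrangian is L = sqrt(576 + z'^2).
L depends on z' only, not on z or θ, so ∂L/∂z = 0 and
    ∂L/∂z' = z' / sqrt(576 + z'^2).
The Euler-Lagrange equation gives
    d/dθ( z' / sqrt(576 + z'^2) ) = 0,
so z' is constant. Integrating once:
    z(θ) = a θ + b,
a helix on the cylinder (a straight line when the cylinder is unrolled). The constants a, b are determined by the endpoint conditions.
With endpoint conditions z(0) = -1 and z(2π) = 5: from z(0) = b we get b = -1, and a·2π + -1 = 5 gives a = 3/π, so
    z(θ) = (3/π) θ − 1.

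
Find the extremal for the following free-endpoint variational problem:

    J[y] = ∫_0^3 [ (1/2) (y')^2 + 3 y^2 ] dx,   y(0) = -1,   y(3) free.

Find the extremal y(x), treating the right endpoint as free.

The Lagrangian L = (1/2) (y')^2 + 3 y^2 gives
    ∂L/∂y = 6 y,   ∂L/∂y' = y'.
Euler-Lagrange: y'' − 6 y = 0.
With k = sqrt(6), the general solution is
    y(x) = A cosh(sqrt(6) x) + B sinh(sqrt(6) x).
Fixed left endpoint y(0) = -1 ⇒ A = -1.
The right endpoint x = 3 is free, so the natural (transversality) condition is ∂L/∂y' |_{x=3} = 0, i.e. y'(3) = 0.
Compute y'(x) = A k sinh(k x) + B k cosh(k x), so
    y'(3) = A k sinh(k·3) + B k cosh(k·3) = 0
    ⇒ B = −A tanh(k·3) = tanh(sqrt(6)·3).
Therefore the extremal is
    y(x) = −cosh(sqrt(6) x) + tanh(sqrt(6)·3) sinh(sqrt(6) x).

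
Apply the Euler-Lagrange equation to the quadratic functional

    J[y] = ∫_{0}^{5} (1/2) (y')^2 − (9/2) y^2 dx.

The Lagrangian is L = (1/2) (y')^2 − (9/2) y^2.
Compute ∂L/∂y = -9y, ∂L/∂y' = y'.
The Euler-Lagrange equation d/dx(∂L/∂y') − ∂L/∂y = 0 reduces to
    y'' + 9 y = 0.
Its general solution is
    y(x) = A sin(3x) + B cos(3x),
with A, B fixed by the endpoint conditions.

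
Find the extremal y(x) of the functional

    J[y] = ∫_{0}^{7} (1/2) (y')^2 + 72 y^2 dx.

The Lagrangian is L = (1/2) (y')^2 + 72 y^2.
Compute ∂L/∂y = 144y, ∂L/∂y' = y'.
The Euler-Lagrange equation d/dx(∂L/∂y') − ∂L/∂y = 0 reduces to
    y'' − 144 y = 0.
Its general solution is
    y(x) = A e^(12x) + B e^(−12x),
with A, B fixed by the endpoint conditions.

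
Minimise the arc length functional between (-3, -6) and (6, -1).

Arc-length functional: J[y] = ∫ sqrt(1 + (y')^2) dx.
Lagrangian L = sqrt(1 + (y')^2) has no explicit y dependence, so ∂L/∂y = 0 and the Euler-Lagrange equation gives
    d/dx( y' / sqrt(1 + (y')^2) ) = 0  ⇒  y' / sqrt(1 + (y')^2) = const.
Hence y' is constant, so y(x) is affine.
Fitting the endpoints (-3, -6) and (6, -1):
    slope m = ((-1) − (-6)) / (6 − (-3)) = 5/9,
    intercept c = (-6) − m·(-3) = -13/3.
Extremal: y(x) = (5/9) x - 13/3.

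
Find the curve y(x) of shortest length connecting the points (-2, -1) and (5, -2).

Arc-length functional: J[y] = ∫ sqrt(1 + (y')^2) dx.
Lagrangian L = sqrt(1 + (y')^2) has no explicit y dependence, so ∂L/∂y = 0 and the Euler-Lagrange equation gives
    d/dx( y' / sqrt(1 + (y')^2) ) = 0  ⇒  y' / sqrt(1 + (y')^2) = const.
Hence y' is constant, so y(x) is affine.
Fitting the endpoints (-2, -1) and (5, -2):
    slope m = ((-2) − (-1)) / (5 − (-2)) = -1/7,
    intercept c = (-1) − m·(-2) = -9/7.
Extremal: y(x) = (-1/7) x - 9/7.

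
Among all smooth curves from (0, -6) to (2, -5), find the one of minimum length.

Arc-length functional: J[y] = ∫ sqrt(1 + (y')^2) dx.
Lagrangian L = sqrt(1 + (y')^2) has no explicit y dependence, so ∂L/∂y = 0 and the Euler-Lagrange equation gives
    d/dx( y' / sqrt(1 + (y')^2) ) = 0  ⇒  y' / sqrt(1 + (y')^2) = const.
Hence y' is constant, so y(x) is affine.
Fitting the endpoints (0, -6) and (2, -5):
    slope m = ((-5) − (-6)) / (2 − 0) = 1/2,
    intercept c = (-6) − m·0 = -6.
Extremal: y(x) = (1/2) x - 6.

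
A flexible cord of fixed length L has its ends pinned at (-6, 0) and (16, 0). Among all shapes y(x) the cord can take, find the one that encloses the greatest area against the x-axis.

Set up the augmented Lagrangian using a multiplier λ for the length constraint:
    F(y, y') = y − λ sqrt(1 + y'^2).
F has no explicit x dependence, so the Beltrami identity yields a first integral
    F − y' ∂F/∂y' = C.
Compute ∂F/∂y' = −λ y' / sqrt(1 + y'^2). Then
    y − λ sqrt(1 + y'^2) + λ y'^2 / sqrt(1 + y'^2) = C
    ⇒  y − λ / sqrt(1 + y'^2) = C.
Solving for y' and integrating gives
    (x − a)^2 + (y − b)^2 = λ^2,
a circular arc of radius λ. The constants a, b are determined by the endpoint conditions y(-6) = y(16) = 0, and λ is fixed implicitly by the length constraint
    ∫_{-6}^{16} sqrt(1 + y'^2) dx = L.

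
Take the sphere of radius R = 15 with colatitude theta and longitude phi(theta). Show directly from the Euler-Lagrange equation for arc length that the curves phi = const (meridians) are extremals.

On the sphere of radius R = 15 with spherical coordinates (θ, φ), the induced metric is
    ds^2 = 225(dθ^2 + sin^2(θ) dφ^2).
Using θ as the parameter, the arc-length functional becomes
    J[φ] = ∫ 15 sqrt(1 + sin^2(θ) (dφ/dθ)^2) dθ.
So L = 15 sqrt(1 + sin^2(θ) φ'^2). Compute
    ∂L/∂φ = 0  (L has no explicit φ dependence),
    ∂L/∂φ' = 15 sin^2(θ) φ' / sqrt(1 + sin^2(θ) φ'^2).
For the candidate φ(θ) = c (constant), φ' = 0, so ∂L/∂φ' evaluated along the candidate vanishes, and ∂L/∂φ is identically zero. Hence
    d/dθ(∂L/∂φ') − ∂L/∂φ = 0
is satisfied. Therefore meridians φ = const are extremals of arc length — they are geodesics on the sphere.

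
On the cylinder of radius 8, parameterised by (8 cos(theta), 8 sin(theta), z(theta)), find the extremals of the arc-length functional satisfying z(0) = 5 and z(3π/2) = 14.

Parameterise the cylinder of radius R = 8 as
    r(θ) = (8 cos θ, 8 sin θ, z(θ)).
The arc-length element is
    ds = sqrt(64 + (dz/dθ)^2) dθ,
so the Lagrangian is L = sqrt(64 + z'^2).
L depends on z' only, not on z or θ, so ∂L/∂z = 0 and
    ∂L/∂z' = z' / sqrt(64 + z'^2).
The Euler-Lagrange equation gives
    d/dθ( z' / sqrt(64 + z'^2) ) = 0,
so z' is constant. Integrating once:
    z(θ) = a θ + b,
a helix on the cylinder (a straight line when the cylinder is unrolled). The constants a, b are determined by the endpoint conditions.
With endpoint conditions z(0) = 5 and z(3π/2) = 14: from z(0) = b we get b = 5, and a·3π/2 + 5 = 14 gives a = 6/π, so
    z(θ) = (6/π) θ + 5.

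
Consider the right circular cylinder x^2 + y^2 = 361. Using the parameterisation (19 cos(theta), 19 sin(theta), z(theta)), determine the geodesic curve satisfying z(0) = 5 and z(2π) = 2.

Parameterise the cylinder of radius R = 19 as
    r(θ) = (19 cos θ, 19 sin θ, z(θ)).
The arc-length element is
    ds = sqrt(361 + (dz/dθ)^2) dθ,
so the Lagrangian is L = sqrt(361 + z'^2).
L depends on z' only, not on z or θ, so ∂L/∂z = 0 and
    ∂L/∂z' = z' / sqrt(361 + z'^2).
The Euler-Lagrange equation gives
    d/dθ( z' / sqrt(361 + z'^2) ) = 0,
so z' is constant. Integrating once:
    z(θ) = a θ + b,
a helix on the cylinder (a straight line when the cylinder is unrolled). The constants a, b are determined by the endpoint conditions.
With endpoint conditions z(0) = 5 and z(2π) = 2: from z(0) = b we get b = 5, and a·2π + 5 = 2 gives a = -3/(2π), so
    z(θ) = (-3/(2π)) θ + 5.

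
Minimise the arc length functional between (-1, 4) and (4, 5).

Arc-length functional: J[y] = ∫ sqrt(1 + (y')^2) dx.
Lagrangian L = sqrt(1 + (y')^2) has no explicit y dependence, so ∂L/∂y = 0 and the Euler-Lagrange equation gives
    d/dx( y' / sqrt(1 + (y')^2) ) = 0  ⇒  y' / sqrt(1 + (y')^2) = const.
Hence y' is constant, so y(x) is affine.
Fitting the endpoints (-1, 4) and (4, 5):
    slope m = (5 − 4) / (4 − (-1)) = 1/5,
    intercept c = 4 − m·(-1) = 21/5.
Extremal: y(x) = (1/5) x + 21/5.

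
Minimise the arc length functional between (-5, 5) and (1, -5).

Arc-length functional: J[y] = ∫ sqrt(1 + (y')^2) dx.
Lagrangian L = sqrt(1 + (y')^2) has no explicit y dependence, so ∂L/∂y = 0 and the Euler-Lagrange equation gives
    d/dx( y' / sqrt(1 + (y')^2) ) = 0  ⇒  y' / sqrt(1 + (y')^2) = const.
Hence y' is constant, so y(x) is affine.
Fitting the endpoints (-5, 5) and (1, -5):
    slope m = ((-5) − 5) / (1 − (-5)) = -5/3,
    intercept c = 5 − m·(-5) = -10/3.
Extremal: y(x) = (-5/3) x - 10/3.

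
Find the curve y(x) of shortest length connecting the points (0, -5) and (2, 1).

Arc-length functional: J[y] = ∫ sqrt(1 + (y')^2) dx.
Lagrangian L = sqrt(1 + (y')^2) has no explicit y dependence, so ∂L/∂y = 0 and the Euler-Lagrange equation gives
    d/dx( y' / sqrt(1 + (y')^2) ) = 0  ⇒  y' / sqrt(1 + (y')^2) = const.
Hence y' is constant, so y(x) is affine.
Fitting the endpoints (0, -5) and (2, 1):
    slope m = (1 − (-5)) / (2 − 0) = 3,
    intercept c = (-5) − m·0 = -5.
Extremal: y(x) = 3 x - 5.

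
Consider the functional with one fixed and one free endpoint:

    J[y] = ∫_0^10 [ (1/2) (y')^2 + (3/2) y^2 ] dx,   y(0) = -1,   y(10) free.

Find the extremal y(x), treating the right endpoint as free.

The Lagrangian L = (1/2) (y')^2 + (3/2) y^2 gives
    ∂L/∂y = 3 y,   ∂L/∂y' = y'.
Euler-Lagrange: y'' − 3 y = 0.
With k = sqrt(3), the general solution is
    y(x) = A cosh(sqrt(3) x) + B sinh(sqrt(3) x).
Fixed left endpoint y(0) = -1 ⇒ A = -1.
The right endpoint x = 10 is free, so the natural (transversality) condition is ∂L/∂y' |_{x=10} = 0, i.e. y'(10) = 0.
Compute y'(x) = A k sinh(k x) + B k cosh(k x), so
    y'(10) = A k sinh(k·10) + B k cosh(k·10) = 0
    ⇒ B = −A tanh(k·10) = tanh(sqrt(3)·10).
Therefore the extremal is
    y(x) = −cosh(sqrt(3) x) + tanh(sqrt(3)·10) sinh(sqrt(3) x).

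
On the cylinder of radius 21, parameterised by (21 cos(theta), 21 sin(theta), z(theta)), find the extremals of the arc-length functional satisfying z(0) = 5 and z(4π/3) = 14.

Parameterise the cylinder of radius R = 21 as
    r(θ) = (21 cos θ, 21 sin θ, z(θ)).
The arc-length element is
    ds = sqrt(441 + (dz/dθ)^2) dθ,
so the Lagrangian is L = sqrt(441 + z'^2).
L depends on z' only, not on z or θ, so ∂L/∂z = 0 and
    ∂L/∂z' = z' / sqrt(441 + z'^2).
The Euler-Lagrange equation gives
    d/dθ( z' / sqrt(441 + z'^2) ) = 0,
so z' is constant. Integrating once:
    z(θ) = a θ + b,
a helix on the cylinder (a straight line when the cylinder is unrolled). The constants a, b are determined by the endpoint conditions.
With endpoint conditions z(0) = 5 and z(4π/3) = 14: from z(0) = b we get b = 5, and a·4π/3 + 5 = 14 gives a = 27/(4π), so
    z(θ) = (27/(4π)) θ + 5.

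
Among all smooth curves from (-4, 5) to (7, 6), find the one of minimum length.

Arc-length functional: J[y] = ∫ sqrt(1 + (y')^2) dx.
Lagrangian L = sqrt(1 + (y')^2) has no explicit y dependence, so ∂L/∂y = 0 and the Euler-Lagrange equation gives
    d/dx( y' / sqrt(1 + (y')^2) ) = 0  ⇒  y' / sqrt(1 + (y')^2) = const.
Hence y' is constant, so y(x) is affine.
Fitting the endpoints (-4, 5) and (7, 6):
    slope m = (6 − 5) / (7 − (-4)) = 1/11,
    intercept c = 5 − m·(-4) = 59/11.
Extremal: y(x) = (1/11) x + 59/11.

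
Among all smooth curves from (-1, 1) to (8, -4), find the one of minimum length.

Arc-length functional: J[y] = ∫ sqrt(1 + (y')^2) dx.
Lagrangian L = sqrt(1 + (y')^2) has no explicit y dependence, so ∂L/∂y = 0 and the Euler-Lagrange equation gives
    d/dx( y' / sqrt(1 + (y')^2) ) = 0  ⇒  y' / sqrt(1 + (y')^2) = const.
Hence y' is constant, so y(x) is affine.
Fitting the endpoints (-1, 1) and (8, -4):
    slope m = ((-4) − 1) / (8 − (-1)) = -5/9,
    intercept c = 1 − m·(-1) = 4/9.
Extremal: y(x) = (-5/9) x + 4/9.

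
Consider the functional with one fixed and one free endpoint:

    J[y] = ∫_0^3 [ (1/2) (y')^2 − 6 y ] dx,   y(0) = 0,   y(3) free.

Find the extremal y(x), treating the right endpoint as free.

The Lagrangian L = (1/2) (y')^2 − 6 y gives
    ∂L/∂y = −6,   ∂L/∂y' = y'.
Euler-Lagrange: d/dx(y') − (−6) = 0, i.e. y'' + 6 = 0, so
    y(x) = −(6/2) x^2 + C1 x + C2.
Fixed left endpoint y(0) = 0 ⇒ C2 = 0.
The right endpoint x = 3 is free, so the natural (transversality) condition is ∂L/∂y' |_{x=3} = 0, i.e. y'(3) = 0.
Compute y'(x) = −6 x + C1, so y'(3) = −18 + C1 = 0 ⇒ C1 = 18.
Therefore the extremal is
    y(x) = −3 x^2 + 18 x.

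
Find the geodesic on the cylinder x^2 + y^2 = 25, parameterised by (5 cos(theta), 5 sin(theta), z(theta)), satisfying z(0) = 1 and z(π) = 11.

Parameterise the cylinder of radius R = 5 as
    r(θ) = (5 cos θ, 5 sin θ, z(θ)).
The arc-length element is
    ds = sqrt(25 + (dz/dθ)^2) dθ,
so the Lagrangian is L = sqrt(25 + z'^2).
L depends on z' only, not on z or θ, so ∂L/∂z = 0 and
    ∂L/∂z' = z' / sqrt(25 + z'^2).
The Euler-Lagrange equation gives
    d/dθ( z' / sqrt(25 + z'^2) ) = 0,
so z' is constant. Integrating once:
    z(θ) = a θ + b,
a helix on the cylinder (a straight line when the cylinder is unrolled). The constants a, b are determined by the endpoint conditions.
With endpoint conditions z(0) = 1 and z(π) = 11: from z(0) = b we get b = 1, and a·π + 1 = 11 gives a = 10/π, so
    z(θ) = (10/π) θ + 1.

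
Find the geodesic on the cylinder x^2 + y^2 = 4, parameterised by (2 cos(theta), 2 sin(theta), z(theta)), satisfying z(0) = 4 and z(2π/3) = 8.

Parameterise the cylinder of radius R = 2 as
    r(θ) = (2 cos θ, 2 sin θ, z(θ)).
The arc-length element is
    ds = sqrt(4 + (dz/dθ)^2) dθ,
so the Lagrangian is L = sqrt(4 + z'^2).
L depends on z' only, not on z or θ, so ∂L/∂z = 0 and
    ∂L/∂z' = z' / sqrt(4 + z'^2).
The Euler-Lagrange equation gives
    d/dθ( z' / sqrt(4 + z'^2) ) = 0,
so z' is constant. Integrating once:
    z(θ) = a θ + b,
a helix on the cylinder (a straight line when the cylinder is unrolled). The constants a, b are determined by the endpoint conditions.
With endpoint conditions z(0) = 4 and z(2π/3) = 8: from z(0) = b we get b = 4, and a·2π/3 + 4 = 8 gives a = 6/π, so
    z(θ) = (6/π) θ + 4.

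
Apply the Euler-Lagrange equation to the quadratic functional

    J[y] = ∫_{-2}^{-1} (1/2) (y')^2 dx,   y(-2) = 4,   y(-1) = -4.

The Lagrangian is L = (1/2) (y')^2.
Compute ∂L/∂y = 0, ∂L/∂y' = y'.
The Euler-Lagrange equation d/dx(∂L/∂y') − ∂L/∂y = 0 reduces to
    y'' = 0.
Its general solution is
    y(x) = A x + B,
with A, B fixed by the endpoint conditions.
Applying the endpoint conditions y(-2) = 4 and y(-1) = -4: solve A·-2 + B = 4 and A·-1 + B = -4. Subtracting gives A(-1 − -2) = -4 − 4, so A = -8, and B = 4 − A·-2 = -12. Therefore
    y(x) = -8 x - 12.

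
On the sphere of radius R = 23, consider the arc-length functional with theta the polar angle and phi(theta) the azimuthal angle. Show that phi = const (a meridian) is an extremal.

On the sphere of radius R = 23 with spherical coordinates (θ, φ), the induced metric is
    ds^2 = 529(dθ^2 + sin^2(θ) dφ^2).
Using θ as the parameter, the arc-length functional becomes
    J[φ] = ∫ 23 sqrt(1 + sin^2(θ) (dφ/dθ)^2) dθ.
So L = 23 sqrt(1 + sin^2(θ) φ'^2). Compute
    ∂L/∂φ = 0  (L has no explicit φ dependence),
    ∂L/∂φ' = 23 sin^2(θ) φ' / sqrt(1 + sin^2(θ) φ'^2).
For the candidate φ(θ) = c (constant), φ' = 0, so ∂L/∂φ' evaluated along the candidate vanishes, and ∂L/∂φ is identically zero. Hence
    d/dθ(∂L/∂φ') − ∂L/∂φ = 0
is satisfied. Therefore meridians φ = const are extremals of arc length — they are geodesics on the sphere.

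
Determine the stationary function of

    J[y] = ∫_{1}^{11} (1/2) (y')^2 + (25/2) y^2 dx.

The Lagrangian is L = (1/2) (y')^2 + (25/2) y^2.
Compute ∂L/∂y = 25y, ∂L/∂y' = y'.
The Euler-Lagrange equation d/dx(∂L/∂y') − ∂L/∂y = 0 reduces to
    y'' − 25 y = 0.
Its general solution is
    y(x) = A e^(5x) + B e^(−5x),
with A, B fixed by the endpoint conditions.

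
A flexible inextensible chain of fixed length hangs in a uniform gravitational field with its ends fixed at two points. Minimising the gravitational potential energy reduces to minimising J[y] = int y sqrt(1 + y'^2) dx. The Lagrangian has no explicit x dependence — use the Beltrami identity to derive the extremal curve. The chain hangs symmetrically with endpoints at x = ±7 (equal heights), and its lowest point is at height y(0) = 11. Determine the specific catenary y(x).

The Lagrangian L(y, y') = y sqrt(1 + y'^2) has no explicit x dependence, so the Beltrami identity applies:
    L − y' ∂L/∂y' = C.
Compute ∂L/∂y' = y · y' / sqrt(1 + y'^2). Then
    L − y' ∂L/∂y'
    = y sqrt(1 + y'^2) − y · y'^2 / sqrt(1 + y'^2)
    = y (1 + y'^2 − y'^2) / sqrt(1 + y'^2)
    = y / sqrt(1 + y'^2) = C.
Squaring gives y^2 = C^2 (1 + y'^2), i.e.
    y'^2 = y^2 / C^2 − 1.
Separating variables,
    dy / sqrt(y^2 − C^2) = dx / C,
and integrating gives arccosh(y / C) = (x − a)/C, so
    y(x) = C cosh((x − a)/C),
the catenary. The constants C and a are fixed by the two endpoint conditions (and, for the hanging-chain problem, the length constraint selects C).
Now fit the given data. The endpoints x = ±7 are symmetric at equal height, so the catenary is even about its minimum: a = 0 and y(x) = C cosh(x/C). The lowest point is y(0) = C cosh(0) = C, and we are told y(0) = 11, so C = 11. Therefore
    y(x) = 11 cosh(x/11),
and at the endpoints
    y(±7) = 11 cosh(7/11).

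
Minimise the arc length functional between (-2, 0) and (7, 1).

Arc-length functional: J[y] = ∫ sqrt(1 + (y')^2) dx.
Lagrangian L = sqrt(1 + (y')^2) has no explicit y dependence, so ∂L/∂y = 0 and the Euler-Lagrange equation gives
    d/dx( y' / sqrt(1 + (y')^2) ) = 0  ⇒  y' / sqrt(1 + (y')^2) = const.
Hence y' is constant, so y(x) is affine.
Fitting the endpoints (-2, 0) and (7, 1):
    slope m = (1 − 0) / (7 − (-2)) = 1/9,
    intercept c = 0 − m·(-2) = 2/9.
Extremal: y(x) = (1/9) x + 2/9.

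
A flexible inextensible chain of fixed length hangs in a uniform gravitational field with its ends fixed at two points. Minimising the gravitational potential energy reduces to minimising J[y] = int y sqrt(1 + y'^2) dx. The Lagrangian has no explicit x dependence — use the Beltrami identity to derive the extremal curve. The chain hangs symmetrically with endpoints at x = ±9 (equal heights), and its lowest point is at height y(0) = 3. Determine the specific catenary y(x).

The Lagrangian L(y, y') = y sqrt(1 + y'^2) has no explicit x dependence, so the Beltrami identity applies:
    L − y' ∂L/∂y' = C.
Compute ∂L/∂y' = y · y' / sqrt(1 + y'^2). Then
    L − y' ∂L/∂y'
    = y sqrt(1 + y'^2) − y · y'^2 / sqrt(1 + y'^2)
    = y (1 + y'^2 − y'^2) / sqrt(1 + y'^2)
    = y / sqrt(1 + y'^2) = C.
Squaring gives y^2 = C^2 (1 + y'^2), i.e.
    y'^2 = y^2 / C^2 − 1.
Separating variables,
    dy / sqrt(y^2 − C^2) = dx / C,
and integrating gives arccosh(y / C) = (x − a)/C, so
    y(x) = C cosh((x − a)/C),
the catenary. The constants C and a are fixed by the two endpoint conditions (and, for the hanging-chain problem, the length constraint selects C).
Now fit the given data. The endpoints x = ±9 are symmetric at equal height, so the catenary is even about its minimum: a = 0 and y(x) = C cosh(x/C). The lowest point is y(0) = C cosh(0) = C, and we are told y(0) = 3, so C = 3. Therefore
    y(x) = 3 cosh(x/3),
and at the endpoints
    y(±9) = 3 cosh(9/3).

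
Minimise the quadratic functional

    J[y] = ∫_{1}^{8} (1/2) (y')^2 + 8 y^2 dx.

The Lagrangian is L = (1/2) (y')^2 + 8 y^2.
Compute ∂L/∂y = 16y, ∂L/∂y' = y'.
The Euler-Lagrange equation d/dx(∂L/∂y') − ∂L/∂y = 0 reduces to
    y'' − 16 y = 0.
Its general solution is
    y(x) = A e^(4x) + B e^(−4x),
with A, B fixed by the endpoint conditions.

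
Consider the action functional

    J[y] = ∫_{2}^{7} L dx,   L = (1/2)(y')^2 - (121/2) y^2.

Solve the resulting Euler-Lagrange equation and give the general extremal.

The Lagrangian is L = (1/2)(y')^2 - (121/2) y^2.
∂L/∂y = -121y.
∂L/∂y' = y'.
The Euler-Lagrange equation d/dx(∂L/∂y') − ∂L/∂y = 0 becomes:
    y'' + 121 y = 0
General solution: y(x) = A sin(11x) + B cos(11x), where A and B are arbitrary constants fixed by the endpoint conditions.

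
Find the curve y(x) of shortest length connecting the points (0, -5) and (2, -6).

Arc-length functional: J[y] = ∫ sqrt(1 + (y')^2) dx.
Lagrangian L = sqrt(1 + (y')^2) has no explicit y dependence, so ∂L/∂y = 0 and the Euler-Lagrange equation gives
    d/dx( y' / sqrt(1 + (y')^2) ) = 0  ⇒  y' / sqrt(1 + (y')^2) = const.
Hence y' is constant, so y(x) is affine.
Fitting the endpoints (0, -5) and (2, -6):
    slope m = ((-6) − (-5)) / (2 − 0) = -1/2,
    intercept c = (-5) − m·0 = -5.
Extremal: y(x) = (-1/2) x - 5.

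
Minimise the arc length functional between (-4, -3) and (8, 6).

Arc-length functional: J[y] = ∫ sqrt(1 + (y')^2) dx.
Lagrangian L = sqrt(1 + (y')^2) has no explicit y dependence, so ∂L/∂y = 0 and the Euler-Lagrange equation gives
    d/dx( y' / sqrt(1 + (y')^2) ) = 0  ⇒  y' / sqrt(1 + (y')^2) = const.
Hence y' is constant, so y(x) is affine.
Fitting the endpoints (-4, -3) and (8, 6):
    slope m = (6 − (-3)) / (8 − (-4)) = 3/4,
    intercept c = (-3) − m·(-4) = 0.
Extremal: y(x) = (3/4) x.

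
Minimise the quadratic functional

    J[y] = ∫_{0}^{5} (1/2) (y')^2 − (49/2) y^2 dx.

The Lagrangian is L = (1/2) (y')^2 − (49/2) y^2.
Compute ∂L/∂y = -49y, ∂L/∂y' = y'.
The Euler-Lagrange equation d/dx(∂L/∂y') − ∂L/∂y = 0 reduces to
    y'' + 49 y = 0.
Its general solution is
    y(x) = A sin(7x) + B cos(7x),
with A, B fixed by the endpoint conditions.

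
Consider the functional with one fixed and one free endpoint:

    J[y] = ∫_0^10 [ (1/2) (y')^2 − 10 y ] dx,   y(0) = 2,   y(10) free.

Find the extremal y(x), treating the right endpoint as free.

The Lagrangian L = (1/2) (y')^2 − 10 y gives
    ∂L/∂y = −10,   ∂L/∂y' = y'.
Euler-Lagrange: d/dx(y') − (−10) = 0, i.e. y'' + 10 = 0, so
    y(x) = −(10/2) x^2 + C1 x + C2.
Fixed left endpoint y(0) = 2 ⇒ C2 = 2.
The right endpoint x = 10 is free, so the natural (transversality) condition is ∂L/∂y' |_{x=10} = 0, i.e. y'(10) = 0.
Compute y'(x) = −10 x + C1, so y'(10) = −100 + C1 = 0 ⇒ C1 = 100.
Therefore the extremal is
    y(x) = −5 x^2 + 100 x + 2.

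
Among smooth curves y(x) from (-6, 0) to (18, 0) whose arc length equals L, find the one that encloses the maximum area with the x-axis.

Set up the augmented Lagrangian using a multiplier λ for the length constraint:
    F(y, y') = y − λ sqrt(1 + y'^2).
F has no explicit x dependence, so the Beltrami identity yields a first integral
    F − y' ∂F/∂y' = C.
Compute ∂F/∂y' = −λ y' / sqrt(1 + y'^2). Then
    y − λ sqrt(1 + y'^2) + λ y'^2 / sqrt(1 + y'^2) = C
    ⇒  y − λ / sqrt(1 + y'^2) = C.
Solving for y' and integrating gives
    (x − a)^2 + (y − b)^2 = λ^2,
a circular arc of radius λ. The constants a, b are determined by the endpoint conditions y(-6) = y(18) = 0, and λ is fixed implicitly by the length constraint
    ∫_{-6}^{18} sqrt(1 + y'^2) dx = L.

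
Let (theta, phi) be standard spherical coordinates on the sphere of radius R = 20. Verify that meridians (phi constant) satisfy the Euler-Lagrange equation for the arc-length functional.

On the sphere of radius R = 20 with spherical coordinates (θ, φ), the induced metric is
    ds^2 = 400(dθ^2 + sin^2(θ) dφ^2).
Using θ as the parameter, the arc-length functional becomes
    J[φ] = ∫ 20 sqrt(1 + sin^2(θ) (dφ/dθ)^2) dθ.
So L = 20 sqrt(1 + sin^2(θ) φ'^2). Compute
    ∂L/∂φ = 0  (L has no explicit φ dependence),
    ∂L/∂φ' = 20 sin^2(θ) φ' / sqrt(1 + sin^2(θ) φ'^2).
For the candidate φ(θ) = c (constant), φ' = 0, so ∂L/∂φ' evaluated along the candidate vanishes, and ∂L/∂φ is identically zero. Hence
    d/dθ(∂L/∂φ') − ∂L/∂φ = 0
is satisfied. Therefore meridians φ = const are extremals of arc length — they are geodesics on the sphere.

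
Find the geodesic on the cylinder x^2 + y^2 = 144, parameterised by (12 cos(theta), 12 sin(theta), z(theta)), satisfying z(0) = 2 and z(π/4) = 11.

Parameterise the cylinder of radius R = 12 as
    r(θ) = (12 cos θ, 12 sin θ, z(θ)).
The arc-length element is
    ds = sqrt(144 + (dz/dθ)^2) dθ,
so the Lagrangian is L = sqrt(144 + z'^2).
L depends on z' only, not on z or θ, so ∂L/∂z = 0 and
    ∂L/∂z' = z' / sqrt(144 + z'^2).
The Euler-Lagrange equation gives
    d/dθ( z' / sqrt(144 + z'^2) ) = 0,
so z' is constant. Integrating once:
    z(θ) = a θ + b,
a helix on the cylinder (a straight line when the cylinder is unrolled). The constants a, b are determined by the endpoint conditions.
With endpoint conditions z(0) = 2 and z(π/4) = 11: from z(0) = b we get b = 2, and a·π/4 + 2 = 11 gives a = 36/π, so
    z(θ) = (36/π) θ + 2.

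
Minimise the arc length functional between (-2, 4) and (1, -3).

Arc-length functional: J[y] = ∫ sqrt(1 + (y')^2) dx.
Lagrangian L = sqrt(1 + (y')^2) has no explicit y dependence, so ∂L/∂y = 0 and the Euler-Lagrange equation gives
    d/dx( y' / sqrt(1 + (y')^2) ) = 0  ⇒  y' / sqrt(1 + (y')^2) = const.
Hence y' is constant, so y(x) is affine.
Fitting the endpoints (-2, 4) and (1, -3):
    slope m = ((-3) − 4) / (1 − (-2)) = -7/3,
    intercept c = 4 − m·(-2) = -2/3.
Extremal: y(x) = (-7/3) x - 2/3.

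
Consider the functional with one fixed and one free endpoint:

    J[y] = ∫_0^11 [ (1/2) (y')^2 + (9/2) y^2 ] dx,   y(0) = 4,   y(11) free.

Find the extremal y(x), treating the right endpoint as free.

The Lagrangian L = (1/2) (y')^2 + (9/2) y^2 gives
    ∂L/∂y = 9 y,   ∂L/∂y' = y'.
Euler-Lagrange: y'' − 9 y = 0.
With k = 3, the general solution is
    y(x) = A cosh(3 x) + B sinh(3 x).
Fixed left endpoint y(0) = 4 ⇒ A = 4.
The right endpoint x = 11 is free, so the natural (transversality) condition is ∂L/∂y' |_{x=11} = 0, i.e. y'(11) = 0.
Compute y'(x) = A k sinh(k x) + B k cosh(k x), so
    y'(11) = A k sinh(k·11) + B k cosh(k·11) = 0
    ⇒ B = −A tanh(k·11) = − 4 tanh(3·11).
Therefore the extremal is
    y(x) = 4 cosh(3 x) − 4 tanh(3·11) sinh(3 x).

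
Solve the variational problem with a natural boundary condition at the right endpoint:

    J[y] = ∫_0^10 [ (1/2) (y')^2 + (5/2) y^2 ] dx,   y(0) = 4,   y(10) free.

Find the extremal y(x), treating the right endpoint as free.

The Lagrangian L = (1/2) (y')^2 + (5/2) y^2 gives
    ∂L/∂y = 5 y,   ∂L/∂y' = y'.
Euler-Lagrange: y'' − 5 y = 0.
With k = sqrt(5), the general solution is
    y(x) = A cosh(sqrt(5) x) + B sinh(sqrt(5) x).
Fixed left endpoint y(0) = 4 ⇒ A = 4.
The right endpoint x = 10 is free, so the natural (transversality) condition is ∂L/∂y' |_{x=10} = 0, i.e. y'(10) = 0.
Compute y'(x) = A k sinh(k x) + B k cosh(k x), so
    y'(10) = A k sinh(k·10) + B k cosh(k·10) = 0
    ⇒ B = −A tanh(k·10) = − 4 tanh(sqrt(5)·10).
Therefore the extremal is
    y(x) = 4 cosh(sqrt(5) x) − 4 tanh(sqrt(5)·10) sinh(sqrt(5) x).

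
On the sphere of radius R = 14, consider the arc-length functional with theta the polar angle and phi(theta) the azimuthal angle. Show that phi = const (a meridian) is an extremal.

On the sphere of radius R = 14 with spherical coordinates (θ, φ), the induced metric is
    ds^2 = 196(dθ^2 + sin^2(θ) dφ^2).
Using θ as the parameter, the arc-length functional becomes
    J[φ] = ∫ 14 sqrt(1 + sin^2(θ) (dφ/dθ)^2) dθ.
So L = 14 sqrt(1 + sin^2(θ) φ'^2). Compute
    ∂L/∂φ = 0  (L has no explicit φ dependence),
    ∂L/∂φ' = 14 sin^2(θ) φ' / sqrt(1 + sin^2(θ) φ'^2).
For the candidate φ(θ) = c (constant), φ' = 0, so ∂L/∂φ' evaluated along the candidate vanishes, and ∂L/∂φ is identically zero. Hence
    d/dθ(∂L/∂φ') − ∂L/∂φ = 0
is satisfied. Therefore meridians φ = const are extremals of arc length — they are geodesics on the sphere.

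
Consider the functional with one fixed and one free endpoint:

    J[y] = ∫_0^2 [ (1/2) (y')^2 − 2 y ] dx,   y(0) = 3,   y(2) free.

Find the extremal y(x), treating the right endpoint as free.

The Lagrangian L = (1/2) (y')^2 − 2 y gives
    ∂L/∂y = −2,   ∂L/∂y' = y'.
Euler-Lagrange: d/dx(y') − (−2) = 0, i.e. y'' + 2 = 0, so
    y(x) = −(2/2) x^2 + C1 x + C2.
Fixed left endpoint y(0) = 3 ⇒ C2 = 3.
The right endpoint x = 2 is free, so the natural (transversality) condition is ∂L/∂y' |_{x=2} = 0, i.e. y'(2) = 0.
Compute y'(x) = −2 x + C1, so y'(2) = −4 + C1 = 0 ⇒ C1 = 4.
Therefore the extremal is
    y(x) = −x^2 + 4 x + 3.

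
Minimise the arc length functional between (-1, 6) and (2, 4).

Arc-length functional: J[y] = ∫ sqrt(1 + (y')^2) dx.
Lagrangian L = sqrt(1 + (y')^2) has no explicit y dependence, so ∂L/∂y = 0 and the Euler-Lagrange equation gives
    d/dx( y' / sqrt(1 + (y')^2) ) = 0  ⇒  y' / sqrt(1 + (y')^2) = const.
Hence y' is constant, so y(x) is affine.
Fitting the endpoints (-1, 6) and (2, 4):
    slope m = (4 − 6) / (2 − (-1)) = -2/3,
    intercept c = 6 − m·(-1) = 16/3.
Extremal: y(x) = (-2/3) x + 16/3.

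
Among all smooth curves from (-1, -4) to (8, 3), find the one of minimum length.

Arc-length functional: J[y] = ∫ sqrt(1 + (y')^2) dx.
Lagrangian L = sqrt(1 + (y')^2) has no explicit y dependence, so ∂L/∂y = 0 and the Euler-Lagrange equation gives
    d/dx( y' / sqrt(1 + (y')^2) ) = 0  ⇒  y' / sqrt(1 + (y')^2) = const.
Hence y' is constant, so y(x) is affine.
Fitting the endpoints (-1, -4) and (8, 3):
    slope m = (3 − (-4)) / (8 − (-1)) = 7/9,
    intercept c = (-4) − m·(-1) = -29/9.
Extremal: y(x) = (7/9) x - 29/9.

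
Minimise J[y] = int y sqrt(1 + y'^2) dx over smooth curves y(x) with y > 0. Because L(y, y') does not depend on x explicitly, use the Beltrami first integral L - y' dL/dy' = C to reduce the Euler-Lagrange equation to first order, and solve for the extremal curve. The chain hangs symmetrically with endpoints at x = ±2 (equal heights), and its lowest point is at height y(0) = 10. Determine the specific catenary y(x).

The Lagrangian L(y, y') = y sqrt(1 + y'^2) has no explicit x dependence, so the Beltrami identity applies:
    L − y' ∂L/∂y' = C.
Compute ∂L/∂y' = y · y' / sqrt(1 + y'^2). Then
    L − y' ∂L/∂y'
    = y sqrt(1 + y'^2) − y · y'^2 / sqrt(1 + y'^2)
    = y (1 + y'^2 − y'^2) / sqrt(1 + y'^2)
    = y / sqrt(1 + y'^2) = C.
Squaring gives y^2 = C^2 (1 + y'^2), i.e.
    y'^2 = y^2 / C^2 − 1.
Separating variables,
    dy / sqrt(y^2 − C^2) = dx / C,
and integrating gives arccosh(y / C) = (x − a)/C, so
    y(x) = C cosh((x − a)/C),
the catenary. The constants C and a are fixed by the two endpoint conditions (and, for the hanging-chain problem, the length constraint selects C).
Now fit the given data. The endpoints x = ±2 are symmetric at equal height, so the catenary is even about its minimum: a = 0 and y(x) = C cosh(x/C). The lowest point is y(0) = C cosh(0) = C, and we are told y(0) = 10, so C = 10. Therefore
    y(x) = 10 cosh(x/10),
and at the endpoints
    y(±2) = 10 cosh(2/10).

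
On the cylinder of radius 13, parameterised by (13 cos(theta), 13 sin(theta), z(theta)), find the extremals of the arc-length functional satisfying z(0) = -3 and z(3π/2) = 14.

Parameterise the cylinder of radius R = 13 as
    r(θ) = (13 cos θ, 13 sin θ, z(θ)).
The arc-length element is
    ds = sqrt(169 + (dz/dθ)^2) dθ,
so the Lagrangian is L = sqrt(169 + z'^2).
L depends on z' only, not on z or θ, so ∂L/∂z = 0 and
    ∂L/∂z' = z' / sqrt(169 + z'^2).
The Euler-Lagrange equation gives
    d/dθ( z' / sqrt(169 + z'^2) ) = 0,
so z' is constant. Integrating once:
    z(θ) = a θ + b,
a helix on the cylinder (a straight line when the cylinder is unrolled). The constants a, b are determined by the endpoint conditions.
With endpoint conditions z(0) = -3 and z(3π/2) = 14: from z(0) = b we get b = -3, and a·3π/2 + -3 = 14 gives a = 34/(3π), so
    z(θ) = (34/(3π)) θ − 3.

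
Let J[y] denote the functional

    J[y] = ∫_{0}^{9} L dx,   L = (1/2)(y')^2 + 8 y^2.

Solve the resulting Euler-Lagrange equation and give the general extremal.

The Lagrangian is L = (1/2)(y')^2 + 8 y^2.
∂L/∂y = 16y.
∂L/∂y' = y'.
The Euler-Lagrange equation d/dx(∂L/∂y') − ∂L/∂y = 0 becomes:
    y'' - 16 y = 0
General solution: y(x) = A e^(4x) + B e^(-4x), where A and B are arbitrary constants fixed by the endpoint conditions.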